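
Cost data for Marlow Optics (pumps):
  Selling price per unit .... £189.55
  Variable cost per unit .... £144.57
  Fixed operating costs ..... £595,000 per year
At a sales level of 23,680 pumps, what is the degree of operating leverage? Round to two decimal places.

Contribution at this volume is 23,680 × £44.98 = £1,065,126.40.
Operating income = contribution − fixed costs = £1,065,126.40 − £595,000 = £470,126.40.
Degree of operating leverage = £1,065,126.40 / £470,126.40 = 2.2656.

2.27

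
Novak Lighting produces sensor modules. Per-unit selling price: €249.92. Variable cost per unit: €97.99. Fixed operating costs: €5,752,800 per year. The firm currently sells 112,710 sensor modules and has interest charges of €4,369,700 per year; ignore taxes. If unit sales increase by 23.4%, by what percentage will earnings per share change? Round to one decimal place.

At 112,710 units, contribution = 112,710 × €151.93 = €17,124,030.30.
EBIT = €17,124,030.30 − €5,752,800 = €11,371,230.30.
Interest = €4,369,700.00, so EBIT − I = €7,001,530.30.
DCL = total CM / (EBIT − I) = €17,124,030.30 / €7,001,530.30 = 2.4458.
EPS therefore changes by 2.4458 × (+23.4%) = +57.2%.

+57.2%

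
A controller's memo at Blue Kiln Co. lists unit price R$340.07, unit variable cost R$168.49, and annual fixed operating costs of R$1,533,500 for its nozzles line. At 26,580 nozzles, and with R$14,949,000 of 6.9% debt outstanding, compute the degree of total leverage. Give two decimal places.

Contribution at this volume is 26,580 × R$171.58 = R$4,560,596.40.
EBIT = R$4,560,596.40 − R$1,533,500 = R$3,027,096.40. Interest = R$1,031,481.00.
DOL = R$4,560,596.40 ÷ R$3,027,096.40 = 1.5066; DFL = R$3,027,096.40 ÷ R$1,995,615.40 = 1.5169.
DCL = DOL × DFL = 1.5066 × 1.5169 = 2.2854.

2.29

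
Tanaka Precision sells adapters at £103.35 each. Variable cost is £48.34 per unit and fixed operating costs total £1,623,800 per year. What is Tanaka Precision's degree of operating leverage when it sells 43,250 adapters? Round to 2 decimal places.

Total contribution margin = 43,250 × £55.01 = £2,379,182.50.
Subtracting fixed costs: EBIT = £2,379,182.50 − £1,623,800 = £755,382.50.
Degree of operating leverage = £2,379,182.50 / £755,382.50 = 3.1496.

3.15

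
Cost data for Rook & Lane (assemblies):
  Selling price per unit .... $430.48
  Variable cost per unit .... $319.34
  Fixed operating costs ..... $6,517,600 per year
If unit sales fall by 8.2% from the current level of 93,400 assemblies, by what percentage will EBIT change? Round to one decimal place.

-22.0%

Total contribution margin = 93,400 × $111.14 = $10,380,476.00.
Subtracting fixed costs: EBIT = $10,380,476.00 − $6,517,600 = $3,862,876.00.
DOL = contribution ÷ EBIT = $10,380,476.00 ÷ $3,862,876.00 = 2.6872.
%ΔEBIT = DOL × %ΔSales = 2.6872 × -8.2% = -22.0%.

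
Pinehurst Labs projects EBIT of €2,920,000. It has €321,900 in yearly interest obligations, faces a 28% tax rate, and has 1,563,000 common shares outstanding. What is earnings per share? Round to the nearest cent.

€1.20

Interest = €321,900.00, so EBT = €2,920,000 − €321,900.00 = €2,598,100.00.
After tax at 28%: net income = €2,598,100.00 × 0.72 = €1,870,632.00.
EPS = €1,870,632.00 ÷ 1,563,000 = €1.20.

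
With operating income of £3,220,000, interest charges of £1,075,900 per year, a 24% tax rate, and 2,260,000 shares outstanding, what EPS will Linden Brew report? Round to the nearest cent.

Pre-tax income = £3,220,000 − £1,075,900.00 = £2,144,100.00.
Net income = £2,144,100.00 × (1 − 0.24) = £1,629,516.00.
Per share: £1,629,516.00 / 2,260,000 shares = £0.72.

£0.72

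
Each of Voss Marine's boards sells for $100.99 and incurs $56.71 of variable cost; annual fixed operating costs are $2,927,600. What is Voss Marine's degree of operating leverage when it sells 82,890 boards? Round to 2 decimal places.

At 82,890 units, contribution = 82,890 × $44.28 = $3,670,369.20.
Subtracting fixed costs: EBIT = $3,670,369.20 − $2,927,600 = $742,769.20.
DOL = contribution ÷ EBIT = $3,670,369.20 ÷ $742,769.20 = 4.9415.

4.94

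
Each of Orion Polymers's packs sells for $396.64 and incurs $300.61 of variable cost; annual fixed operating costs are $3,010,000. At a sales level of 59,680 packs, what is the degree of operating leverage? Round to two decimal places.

Contribution at this volume is 59,680 × $96.03 = $5,731,070.40.
Subtracting fixed costs: EBIT = $5,731,070.40 − $3,010,000 = $2,721,070.40.
So DOL = total CM / EBIT = $5,731,070.40 / $2,721,070.40 = 2.1062.

2.11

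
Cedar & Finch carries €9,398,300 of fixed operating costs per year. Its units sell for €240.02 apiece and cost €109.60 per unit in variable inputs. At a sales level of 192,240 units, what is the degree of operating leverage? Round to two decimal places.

Contribution at this volume is 192,240 × €130.42 = €25,071,940.80.
Subtracting fixed costs: EBIT = €25,071,940.80 − €9,398,300 = €15,673,640.80.
Degree of operating leverage = €25,071,940.80 / €15,673,640.80 = 1.5996.

1.60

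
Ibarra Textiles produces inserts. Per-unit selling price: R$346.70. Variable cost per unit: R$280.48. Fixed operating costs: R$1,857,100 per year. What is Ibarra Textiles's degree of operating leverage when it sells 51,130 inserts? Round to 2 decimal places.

2.21

At 51,130 units, contribution = 51,130 × R$66.22 = R$3,385,828.60.
EBIT = R$3,385,828.60 − R$1,857,100 = R$1,528,728.60.
DOL = contribution ÷ EBIT = R$3,385,828.60 ÷ R$1,528,728.60 = 2.2148.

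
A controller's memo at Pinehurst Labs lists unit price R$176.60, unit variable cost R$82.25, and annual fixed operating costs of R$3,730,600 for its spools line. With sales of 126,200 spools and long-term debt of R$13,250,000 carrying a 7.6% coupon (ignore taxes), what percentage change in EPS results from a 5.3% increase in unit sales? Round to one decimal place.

Contribution at this volume is 126,200 × R$94.35 = R$11,906,970.00.
Subtracting fixed costs: EBIT = R$11,906,970.00 − R$3,730,600 = R$8,176,370.00.
After interest of R$1,007,000.00, pre-tax earnings = R$7,169,370.00.
Degree of combined leverage = contribution ÷ (EBIT − I) = R$11,906,970.00 ÷ R$7,169,370.00 = 1.6608.
EPS therefore changes by 1.6608 × (+5.3%) = +8.8%.

+8.8%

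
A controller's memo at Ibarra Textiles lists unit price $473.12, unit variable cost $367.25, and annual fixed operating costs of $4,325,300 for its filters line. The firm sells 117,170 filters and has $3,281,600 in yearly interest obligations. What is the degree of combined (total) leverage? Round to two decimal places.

At 117,170 units, contribution = 117,170 × $105.87 = $12,404,787.90.
Subtracting fixed costs: EBIT = $12,404,787.90 − $4,325,300 = $8,079,487.90. Interest = $3,281,600.00.
DOL = $12,404,787.90 ÷ $8,079,487.90 = 1.5353; DFL = $8,079,487.90 ÷ $4,797,887.90 = 1.6840.
Combined leverage = 1.5353 × 1.6840 = 2.5854.

2.59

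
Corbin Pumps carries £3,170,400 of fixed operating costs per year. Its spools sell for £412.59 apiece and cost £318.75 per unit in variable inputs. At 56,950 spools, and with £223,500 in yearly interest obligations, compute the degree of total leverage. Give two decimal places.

At 56,950 units, contribution = 56,950 × £93.84 = £5,344,188.00.
Operating income = contribution − fixed costs = £5,344,188.00 − £3,170,400 = £2,173,788.00. Interest = £223,500.00, so EBIT − I = £1,950,288.00.
DCL = contribution ÷ (EBIT − I) = £5,344,188.00 ÷ £1,950,288.00 = 2.7402.

2.74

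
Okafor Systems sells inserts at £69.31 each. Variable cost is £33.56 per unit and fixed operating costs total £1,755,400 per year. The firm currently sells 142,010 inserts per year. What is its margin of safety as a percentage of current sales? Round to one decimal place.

Contribution margin per unit = £69.31 − £33.56 = £35.75. Break-even units = £1,755,400 ÷ £35.75 = 49,102.10; break-even revenue = 49,102.10 × £69.31 = £3,403,266.41.
Current sales = 142,010 × £69.31 = £9,842,713.10.
Margin of safety = (£9,842,713.10 − £3,403,266.41) ÷ £9,842,713.10 = 65.4%.

65.4%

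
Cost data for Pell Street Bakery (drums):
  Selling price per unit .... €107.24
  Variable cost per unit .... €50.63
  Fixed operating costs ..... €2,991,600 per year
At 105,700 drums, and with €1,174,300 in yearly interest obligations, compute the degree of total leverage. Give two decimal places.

Contribution at this volume is 105,700 × €56.61 = €5,983,677.00.
Operating income = contribution − fixed costs = €5,983,677.00 − €2,991,600 = €2,992,077.00. Interest = €1,174,300.00, so EBIT − I = €1,817,777.00.
DCL = contribution ÷ (EBIT − I) = €5,983,677.00 ÷ €1,817,777.00 = 3.2918.

3.29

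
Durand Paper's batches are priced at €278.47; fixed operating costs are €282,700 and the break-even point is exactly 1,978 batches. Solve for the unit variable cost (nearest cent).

€135.55

Contribution per unit must be FC / Q = €282,700 / 1,978 = €142.9221.
Hence VC = price − CM = €278.47 − €142.9221 = €135.55.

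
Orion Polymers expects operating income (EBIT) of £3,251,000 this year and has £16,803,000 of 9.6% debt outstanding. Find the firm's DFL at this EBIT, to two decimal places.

Annual interest charges come to £1,613,088.00.
DFL = EBIT ÷ (EBIT − I) = £3,251,000 ÷ (£3,251,000 − £1,613,088.00) = £3,251,000 ÷ £1,637,912.00 = 1.9848.

1.98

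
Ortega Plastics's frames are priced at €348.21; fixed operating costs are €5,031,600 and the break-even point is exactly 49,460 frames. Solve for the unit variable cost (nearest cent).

€246.48

At break-even, FC = Q × (P − VC), so P − VC = €5,031,600 ÷ 49,460 = €101.7307.
Hence VC = price − CM = €348.21 − €101.7307 = €246.48.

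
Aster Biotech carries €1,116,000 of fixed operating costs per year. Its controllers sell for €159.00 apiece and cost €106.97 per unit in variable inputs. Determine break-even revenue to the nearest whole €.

€3,410,417

CM per unit = €159.00 − €106.97 = €52.03; CM ratio = €52.03 / €159.00 = 0.3272.
Break-even revenue = fixed costs × price ÷ CM = €1,116,000 × €159.00 ÷ €52.03 = €3,410,417.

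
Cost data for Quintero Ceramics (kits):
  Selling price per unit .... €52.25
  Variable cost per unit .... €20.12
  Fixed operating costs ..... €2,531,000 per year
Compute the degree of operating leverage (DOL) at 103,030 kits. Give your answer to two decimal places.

Total contribution margin = 103,030 × €32.13 = €3,310,353.90.
EBIT = €3,310,353.90 − €2,531,000 = €779,353.90.
So DOL = total CM / EBIT = €3,310,353.90 / €779,353.90 = 4.2476.

4.25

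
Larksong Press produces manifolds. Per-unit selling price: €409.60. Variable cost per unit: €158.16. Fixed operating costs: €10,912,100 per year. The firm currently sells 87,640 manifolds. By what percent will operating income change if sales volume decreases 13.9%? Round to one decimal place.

-27.5%

At 87,640 units, contribution = 87,640 × €251.44 = €22,036,201.60.
Operating income = contribution − fixed costs = €22,036,201.60 − €10,912,100 = €11,124,101.60.
Degree of operating leverage = €22,036,201.60 / €11,124,101.60 = 1.9809.
So EBIT moves 1.9809 × (-13.9%) = -27.5%.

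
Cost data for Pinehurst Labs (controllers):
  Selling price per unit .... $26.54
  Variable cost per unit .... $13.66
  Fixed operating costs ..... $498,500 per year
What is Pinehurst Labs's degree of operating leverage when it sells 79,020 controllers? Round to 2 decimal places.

1.96

Total contribution margin = 79,020 × $12.88 = $1,017,777.60.
Operating income = contribution − fixed costs = $1,017,777.60 − $498,500 = $519,277.60.
Degree of operating leverage = $1,017,777.60 / $519,277.60 = 1.9600.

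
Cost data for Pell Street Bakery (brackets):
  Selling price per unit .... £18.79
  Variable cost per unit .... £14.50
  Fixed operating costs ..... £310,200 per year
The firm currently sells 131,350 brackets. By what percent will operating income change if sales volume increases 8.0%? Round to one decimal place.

+17.8%

Total contribution margin = 131,350 × £4.29 = £563,491.50.
Subtracting fixed costs: EBIT = £563,491.50 − £310,200 = £253,291.50.
DOL = contribution ÷ EBIT = £563,491.50 ÷ £253,291.50 = 2.2247.
So EBIT moves 2.2247 × (+8.0%) = +17.8%.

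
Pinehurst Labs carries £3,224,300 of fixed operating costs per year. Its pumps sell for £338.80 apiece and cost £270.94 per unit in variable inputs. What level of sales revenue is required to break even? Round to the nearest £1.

£16,097,743

CM per unit = £338.80 − £270.94 = £67.86; CM ratio = £67.86 / £338.80 = 0.2003.
Break-even sales = FC ÷ CM ratio = £3,224,300 × £338.80 / £67.86 = £16,097,743.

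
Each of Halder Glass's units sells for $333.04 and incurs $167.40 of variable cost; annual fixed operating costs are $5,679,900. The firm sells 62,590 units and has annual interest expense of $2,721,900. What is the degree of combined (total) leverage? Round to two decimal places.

5.27

Contribution at this volume is 62,590 × $165.64 = $10,367,407.60.
Subtracting fixed costs: EBIT = $10,367,407.60 − $5,679,900 = $4,687,507.60. Interest = $2,721,900.00.
DOL = $10,367,407.60 ÷ $4,687,507.60 = 2.2117; DFL = $4,687,507.60 ÷ $1,965,607.60 = 2.3848.
Combined leverage = 2.2117 × 2.3848 = 5.2745.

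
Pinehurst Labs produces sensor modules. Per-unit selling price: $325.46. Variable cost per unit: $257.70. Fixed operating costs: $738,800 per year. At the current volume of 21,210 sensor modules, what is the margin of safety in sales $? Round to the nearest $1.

Unit CM = price − variable cost = $325.46 − $257.70 = $67.76. Break-even units = $738,800 ÷ $67.76 = 10,903.19; break-even revenue = 10,903.19 × $325.46 = $3,548,551.48.
Current sales = 21,210 × $325.46 = $6,903,006.60.
Margin of safety = $6,903,006.60 − $3,548,551.48 = $3,354,455.

$3,354,455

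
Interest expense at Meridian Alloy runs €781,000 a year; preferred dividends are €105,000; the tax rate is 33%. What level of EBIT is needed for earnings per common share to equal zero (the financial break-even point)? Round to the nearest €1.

€937,716

Preferred dividends are paid after tax, so their pre-tax equivalent is €105,000 ÷ (1 − 0.33) = €156,716.42.
Financial break-even EBIT = interest + D_p ÷ (1 − t) = €781,000 + €156,716.42 = €937,716.42.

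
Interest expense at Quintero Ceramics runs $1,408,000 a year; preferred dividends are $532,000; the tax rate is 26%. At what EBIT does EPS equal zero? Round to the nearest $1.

$2,126,919

Preferred dividends are paid after tax, so their pre-tax equivalent is $532,000 ÷ (1 − 0.26) = $718,918.92.
Financial break-even EBIT = interest + D_p ÷ (1 − t) = $1,408,000 + $718,918.92 = $2,126,918.92.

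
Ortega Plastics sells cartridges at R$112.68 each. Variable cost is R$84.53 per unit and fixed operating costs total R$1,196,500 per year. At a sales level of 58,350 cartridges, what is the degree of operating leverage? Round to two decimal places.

3.68

Total contribution margin = 58,350 × R$28.15 = R$1,642,552.50.
Subtracting fixed costs: EBIT = R$1,642,552.50 − R$1,196,500 = R$446,052.50.
So DOL = total CM / EBIT = R$1,642,552.50 / R$446,052.50 = 3.6824.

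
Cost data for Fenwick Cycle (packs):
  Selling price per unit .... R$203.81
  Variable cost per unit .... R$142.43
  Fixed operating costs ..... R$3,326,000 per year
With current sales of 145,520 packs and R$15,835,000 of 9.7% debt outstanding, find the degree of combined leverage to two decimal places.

At 145,520 units, contribution = 145,520 × R$61.38 = R$8,932,017.60.
Operating income = contribution − fixed costs = R$8,932,017.60 − R$3,326,000 = R$5,606,017.60. Interest = R$1,535,995.00, so EBIT − I = R$4,070,022.60.
Degree of total leverage = total CM / (EBIT − interest) = R$8,932,017.60 / R$4,070,022.60 = 2.1946.

2.19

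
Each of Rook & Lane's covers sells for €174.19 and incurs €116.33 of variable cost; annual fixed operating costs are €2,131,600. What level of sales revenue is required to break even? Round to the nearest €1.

€6,417,273

Contribution margin per unit = €174.19 − €116.33 = €57.86, a CM ratio of €57.86 ÷ €174.19 = 0.3322.
Break-even sales = FC ÷ CM ratio = €2,131,600 × €174.19 / €57.86 = €6,417,273.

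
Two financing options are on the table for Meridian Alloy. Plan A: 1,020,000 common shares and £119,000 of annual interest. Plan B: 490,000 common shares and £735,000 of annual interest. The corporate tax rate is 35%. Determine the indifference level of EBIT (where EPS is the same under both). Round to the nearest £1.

Set EPS_A = EPS_B: (EBIT − £119,000)(1 − 0.35) ÷ 1,020,000 = (EBIT − £735,000)(1 − 0.35) ÷ 490,000.
Cancelling (1 − t) and cross-multiplying: 490,000·(EBIT − 119,000) = 1,020,000·(EBIT − 735,000).
EBIT × (1,020,000 − 490,000) = 735,000 × 1,020,000 − 119,000 × 490,000 = 691,390,000,000, so EBIT = 691,390,000,000 ÷ 530,000 = 1,304,509.43.

£1,304,509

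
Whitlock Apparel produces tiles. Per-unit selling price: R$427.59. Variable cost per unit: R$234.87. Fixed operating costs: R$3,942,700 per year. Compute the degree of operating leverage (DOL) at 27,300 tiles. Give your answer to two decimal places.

3.99

Contribution at this volume is 27,300 × R$192.72 = R$5,261,256.00.
Operating income = contribution − fixed costs = R$5,261,256.00 − R$3,942,700 = R$1,318,556.00.
Degree of operating leverage = R$5,261,256.00 / R$1,318,556.00 = 3.9902.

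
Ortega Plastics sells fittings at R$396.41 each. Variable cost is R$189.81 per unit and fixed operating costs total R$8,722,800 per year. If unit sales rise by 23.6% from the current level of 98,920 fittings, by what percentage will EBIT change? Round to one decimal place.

+41.2%

Contribution at this volume is 98,920 × R$206.60 = R$20,436,872.00.
EBIT = R$20,436,872.00 − R$8,722,800 = R$11,714,072.00.
Degree of operating leverage = R$20,436,872.00 / R$11,714,072.00 = 1.7446.
So EBIT moves 1.7446 × (+23.6%) = +41.2%.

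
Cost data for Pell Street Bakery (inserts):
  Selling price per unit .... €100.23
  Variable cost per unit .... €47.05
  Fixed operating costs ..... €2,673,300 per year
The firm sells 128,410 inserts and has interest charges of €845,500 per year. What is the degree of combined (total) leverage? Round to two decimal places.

Total contribution margin = 128,410 × €53.18 = €6,828,843.80.
EBIT = €6,828,843.80 − €2,673,300 = €4,155,543.80. Interest = €845,500.00, so EBIT − I = €3,310,043.80.
Degree of total leverage = total CM / (EBIT − interest) = €6,828,843.80 / €3,310,043.80 = 2.0631.

2.06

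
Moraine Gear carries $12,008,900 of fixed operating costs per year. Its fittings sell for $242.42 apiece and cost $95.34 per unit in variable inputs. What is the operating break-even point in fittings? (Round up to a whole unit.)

81,649 fittings

Contribution margin per unit = $242.42 − $95.34 = $147.08.
Units to break even: $12,008,900 ÷ $147.08 = 81,648.76, rounded up to 81,649.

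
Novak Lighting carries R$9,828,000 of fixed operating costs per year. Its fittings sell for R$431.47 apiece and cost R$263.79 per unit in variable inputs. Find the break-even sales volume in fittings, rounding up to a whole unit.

58,612 fittings

Contribution margin per unit = R$431.47 − R$263.79 = R$167.68.
Break-even volume = fixed costs ÷ CM per unit = R$9,828,000 ÷ R$167.68 = 58,611.64, so 58,612 fittings.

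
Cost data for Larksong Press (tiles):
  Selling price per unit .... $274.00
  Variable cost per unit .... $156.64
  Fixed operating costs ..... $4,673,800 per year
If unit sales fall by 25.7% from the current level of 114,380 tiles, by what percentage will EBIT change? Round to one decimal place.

-39.4%

Total contribution margin = 114,380 × $117.36 = $13,423,636.80.
EBIT = $13,423,636.80 − $4,673,800 = $8,749,836.80.
Degree of operating leverage = $13,423,636.80 / $8,749,836.80 = 1.5342.
So EBIT moves 1.5342 × (-25.7%) = -39.4%.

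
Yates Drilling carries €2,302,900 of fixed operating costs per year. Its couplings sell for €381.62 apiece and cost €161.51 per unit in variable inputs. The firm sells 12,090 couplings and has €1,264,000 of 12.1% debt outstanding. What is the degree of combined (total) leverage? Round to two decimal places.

Total contribution margin = 12,090 × €220.11 = €2,661,129.90.
Operating income = contribution − fixed costs = €2,661,129.90 − €2,302,900 = €358,229.90. Interest = €152,944.00, so EBIT − I = €205,285.90.
DCL = contribution ÷ (EBIT − I) = €2,661,129.90 ÷ €205,285.90 = 12.9630.

12.96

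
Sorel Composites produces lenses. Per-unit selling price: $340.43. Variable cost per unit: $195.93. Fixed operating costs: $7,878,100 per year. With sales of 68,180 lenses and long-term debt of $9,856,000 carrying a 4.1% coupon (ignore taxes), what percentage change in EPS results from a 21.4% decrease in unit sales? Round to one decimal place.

Total contribution margin = 68,180 × $144.50 = $9,852,010.00.
Operating income = contribution − fixed costs = $9,852,010.00 − $7,878,100 = $1,973,910.00.
Interest = $404,096.00, so EBIT − I = $1,569,814.00.
Degree of combined leverage = contribution ÷ (EBIT − I) = $9,852,010.00 ÷ $1,569,814.00 = 6.2759.
EPS therefore changes by 6.2759 × (-21.4%) = -134.3%.

-134.3%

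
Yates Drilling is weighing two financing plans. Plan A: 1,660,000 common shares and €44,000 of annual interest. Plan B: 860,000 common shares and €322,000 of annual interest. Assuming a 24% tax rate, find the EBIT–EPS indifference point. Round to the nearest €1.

Set EPS_A = EPS_B: (EBIT − €44,000)(1 − 0.24) ÷ 1,660,000 = (EBIT − €322,000)(1 − 0.24) ÷ 860,000.
Cancelling (1 − t) and cross-multiplying: 860,000·(EBIT − 44,000) = 1,660,000·(EBIT − 322,000).
EBIT × (1,660,000 − 860,000) = 322,000 × 1,660,000 − 44,000 × 860,000 = 496,680,000,000, so EBIT = 496,680,000,000 ÷ 800,000 = 620,850.00.

€620,850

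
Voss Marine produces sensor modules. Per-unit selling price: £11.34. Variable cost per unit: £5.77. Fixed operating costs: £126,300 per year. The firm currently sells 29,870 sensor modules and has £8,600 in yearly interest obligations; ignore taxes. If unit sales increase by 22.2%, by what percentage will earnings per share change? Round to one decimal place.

Contribution at this volume is 29,870 × £5.57 = £166,375.90.
Subtracting fixed costs: EBIT = £166,375.90 − £126,300 = £40,075.90.
Interest = £8,600.00, so EBIT − I = £31,475.90.
DCL = total CM / (EBIT − I) = £166,375.90 / £31,475.90 = 5.2858.
%ΔEPS = DCL × %ΔSales = 5.2858 × +22.2% = +117.3%.

+117.3%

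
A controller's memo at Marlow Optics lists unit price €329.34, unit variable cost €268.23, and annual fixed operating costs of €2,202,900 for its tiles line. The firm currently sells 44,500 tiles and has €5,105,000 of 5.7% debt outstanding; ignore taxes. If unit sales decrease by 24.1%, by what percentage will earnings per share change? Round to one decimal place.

Total contribution margin = 44,500 × €61.11 = €2,719,395.00.
EBIT = €2,719,395.00 − €2,202,900 = €516,495.00.
After interest of €290,985.00, pre-tax earnings = €225,510.00.
DCL = total CM / (EBIT − I) = €2,719,395.00 / €225,510.00 = 12.0589.
EPS therefore changes by 12.0589 × (-24.1%) = -290.6%.

-290.6%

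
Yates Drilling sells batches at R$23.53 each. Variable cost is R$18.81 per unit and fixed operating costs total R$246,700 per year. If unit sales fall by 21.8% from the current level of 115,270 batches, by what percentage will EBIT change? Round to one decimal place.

Total contribution margin = 115,270 × R$4.72 = R$544,074.40.
Subtracting fixed costs: EBIT = R$544,074.40 − R$246,700 = R$297,374.40.
DOL = contribution ÷ EBIT = R$544,074.40 ÷ R$297,374.40 = 1.8296.
Operating income changes by 1.8296 × -21.8% = -39.9%.

-39.9%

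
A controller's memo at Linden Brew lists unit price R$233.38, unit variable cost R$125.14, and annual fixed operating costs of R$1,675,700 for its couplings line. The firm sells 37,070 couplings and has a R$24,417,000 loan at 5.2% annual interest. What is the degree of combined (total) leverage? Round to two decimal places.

Total contribution margin = 37,070 × R$108.24 = R$4,012,456.80.
Subtracting fixed costs: EBIT = R$4,012,456.80 − R$1,675,700 = R$2,336,756.80. Interest = R$1,269,684.00.
DOL = R$4,012,456.80 ÷ R$2,336,756.80 = 1.7171; DFL = R$2,336,756.80 ÷ R$1,067,072.80 = 2.1899.
DCL = DOL × DFL = 1.7171 × 2.1899 = 3.7603.

3.76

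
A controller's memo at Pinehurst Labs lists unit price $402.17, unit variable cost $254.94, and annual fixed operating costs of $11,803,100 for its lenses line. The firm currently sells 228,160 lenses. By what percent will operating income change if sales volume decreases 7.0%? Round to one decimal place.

-10.8%

Total contribution margin = 228,160 × $147.23 = $33,591,996.80.
EBIT = $33,591,996.80 − $11,803,100 = $21,788,896.80.
DOL = contribution ÷ EBIT = $33,591,996.80 ÷ $21,788,896.80 = 1.5417.
%ΔEBIT = DOL × %ΔSales = 1.5417 × -7.0% = -10.8%.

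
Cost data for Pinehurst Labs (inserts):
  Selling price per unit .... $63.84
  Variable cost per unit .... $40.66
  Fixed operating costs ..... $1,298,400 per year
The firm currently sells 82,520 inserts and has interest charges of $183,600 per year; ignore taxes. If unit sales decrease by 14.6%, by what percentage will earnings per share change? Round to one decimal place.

-64.8%

Total contribution margin = 82,520 × $23.18 = $1,912,813.60.
Operating income = contribution − fixed costs = $1,912,813.60 − $1,298,400 = $614,413.60.
Interest = $183,600.00, so EBIT − I = $430,813.60.
DCL = total CM / (EBIT − I) = $1,912,813.60 / $430,813.60 = 4.4400.
EPS therefore changes by 4.4400 × (-14.6%) = -64.8%.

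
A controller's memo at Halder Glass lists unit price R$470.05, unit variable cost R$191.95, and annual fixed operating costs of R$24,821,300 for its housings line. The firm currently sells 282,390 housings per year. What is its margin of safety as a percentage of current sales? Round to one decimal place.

68.4%

Each unit contributes R$470.05 − R$191.95 = R$278.10. Break-even units = R$24,821,300 ÷ R$278.10 = 89,253.15; break-even revenue = 89,253.15 × R$470.05 = R$41,953,441.44.
Current sales = 282,390 × R$470.05 = R$132,737,419.50.
Margin of safety = (R$132,737,419.50 − R$41,953,441.44) ÷ R$132,737,419.50 = 68.4%.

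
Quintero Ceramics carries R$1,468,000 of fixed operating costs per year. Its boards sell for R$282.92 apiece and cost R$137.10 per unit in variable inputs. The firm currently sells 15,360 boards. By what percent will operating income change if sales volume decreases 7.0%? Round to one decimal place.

At 15,360 units, contribution = 15,360 × R$145.82 = R$2,239,795.20.
EBIT = R$2,239,795.20 − R$1,468,000 = R$771,795.20.
So DOL = total CM / EBIT = R$2,239,795.20 / R$771,795.20 = 2.9021.
%ΔEBIT = DOL × %ΔSales = 2.9021 × -7.0% = -20.3%.

-20.3%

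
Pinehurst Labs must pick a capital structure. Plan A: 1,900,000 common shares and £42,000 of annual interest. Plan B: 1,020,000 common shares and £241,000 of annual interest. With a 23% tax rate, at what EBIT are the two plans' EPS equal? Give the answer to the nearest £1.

At indifference, (EBIT − 42,000)(1 − t)/1,900,000 = (EBIT − 241,000)(1 − t)/1,020,000.
Cancelling (1 − t) and cross-multiplying: 1,020,000·(EBIT − 42,000) = 1,900,000·(EBIT − 241,000).
EBIT × (1,900,000 − 1,020,000) = 241,000 × 1,900,000 − 42,000 × 1,020,000 = 415,060,000,000, so EBIT = 415,060,000,000 ÷ 880,000 = 471,659.09.

£471,659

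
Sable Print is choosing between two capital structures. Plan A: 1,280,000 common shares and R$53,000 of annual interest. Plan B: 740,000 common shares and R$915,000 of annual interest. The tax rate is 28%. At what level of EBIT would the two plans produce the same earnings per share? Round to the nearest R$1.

R$2,096,259

At indifference, (EBIT − 53,000)(1 − t)/1,280,000 = (EBIT − 915,000)(1 − t)/740,000.
The (1 − t) factor cancels: (EBIT − 53,000) × 740,000 = (EBIT − 915,000) × 1,280,000.
Solving, EBIT = (915,000·1,280,000 − 53,000·740,000) / (1,280,000 − 740,000) = 1,131,980,000,000 / 540,000 = 2,096,259.26.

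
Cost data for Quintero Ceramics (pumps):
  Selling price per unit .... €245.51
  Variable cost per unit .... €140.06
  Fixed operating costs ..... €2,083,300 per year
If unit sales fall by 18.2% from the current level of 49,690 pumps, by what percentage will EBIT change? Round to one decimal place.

-30.2%

At 49,690 units, contribution = 49,690 × €105.45 = €5,239,810.50.
Operating income = contribution − fixed costs = €5,239,810.50 − €2,083,300 = €3,156,510.50.
So DOL = total CM / EBIT = €5,239,810.50 / €3,156,510.50 = 1.6600.
%ΔEBIT = DOL × %ΔSales = 1.6600 × -18.2% = -30.2%.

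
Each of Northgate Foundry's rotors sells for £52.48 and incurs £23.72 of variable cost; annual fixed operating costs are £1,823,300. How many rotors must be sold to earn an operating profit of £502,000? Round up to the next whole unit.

80,852 rotors

Unit CM = price − variable cost = £52.48 − £23.72 = £28.76.
Required volume = (fixed costs + target profit) ÷ CM = (£1,823,300 + £502,000) ÷ £28.76 = 80,851.88, so 80,852 rotors.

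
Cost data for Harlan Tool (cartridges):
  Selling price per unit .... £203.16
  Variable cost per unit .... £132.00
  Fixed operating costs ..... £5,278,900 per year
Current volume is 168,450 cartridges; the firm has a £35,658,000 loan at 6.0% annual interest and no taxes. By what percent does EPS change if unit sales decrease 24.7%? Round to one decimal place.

-64.8%

At 168,450 units, contribution = 168,450 × £71.16 = £11,986,902.00.
Subtracting fixed costs: EBIT = £11,986,902.00 − £5,278,900 = £6,708,002.00.
After interest of £2,139,480.00, pre-tax earnings = £4,568,522.00.
Degree of combined leverage = contribution ÷ (EBIT − I) = £11,986,902.00 ÷ £4,568,522.00 = 2.6238.
EPS therefore changes by 2.6238 × (-24.7%) = -64.8%.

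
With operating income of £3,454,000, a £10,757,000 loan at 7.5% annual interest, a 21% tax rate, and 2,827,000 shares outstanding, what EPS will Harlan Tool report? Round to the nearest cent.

£0.74

Interest = £806,775.00, so EBT = £3,454,000 − £806,775.00 = £2,647,225.00.
Net income = £2,647,225.00 × (1 − 0.21) = £2,091,307.75.
EPS = £2,091,307.75 ÷ 2,827,000 = £0.74.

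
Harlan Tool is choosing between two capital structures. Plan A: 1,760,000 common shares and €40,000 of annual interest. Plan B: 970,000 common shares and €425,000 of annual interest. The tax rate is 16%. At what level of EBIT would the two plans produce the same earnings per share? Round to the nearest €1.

Set EPS_A = EPS_B: (EBIT − €40,000)(1 − 0.16) ÷ 1,760,000 = (EBIT − €425,000)(1 − 0.16) ÷ 970,000.
The (1 − t) factor cancels: (EBIT − 40,000) × 970,000 = (EBIT − 425,000) × 1,760,000.
Solving, EBIT = (425,000·1,760,000 − 40,000·970,000) / (1,760,000 − 970,000) = 709,200,000,000 / 790,000 = 897,721.52.

€897,722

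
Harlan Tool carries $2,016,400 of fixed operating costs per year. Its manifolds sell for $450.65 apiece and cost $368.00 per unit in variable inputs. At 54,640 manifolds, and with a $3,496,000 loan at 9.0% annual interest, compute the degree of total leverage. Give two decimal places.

Contribution at this volume is 54,640 × $82.65 = $4,515,996.00.
Operating income = contribution − fixed costs = $4,515,996.00 − $2,016,400 = $2,499,596.00. Interest = $314,640.00, so EBIT − I = $2,184,956.00.
Degree of total leverage = total CM / (EBIT − interest) = $4,515,996.00 / $2,184,956.00 = 2.0669.

2.07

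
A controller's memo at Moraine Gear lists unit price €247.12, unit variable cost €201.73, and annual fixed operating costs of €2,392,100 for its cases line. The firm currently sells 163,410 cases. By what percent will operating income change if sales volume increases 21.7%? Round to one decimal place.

+32.0%

Total contribution margin = 163,410 × €45.39 = €7,417,179.90.
Subtracting fixed costs: EBIT = €7,417,179.90 − €2,392,100 = €5,025,079.90.
DOL = contribution ÷ EBIT = €7,417,179.90 ÷ €5,025,079.90 = 1.4760.
%ΔEBIT = DOL × %ΔSales = 1.4760 × +21.7% = +32.0%.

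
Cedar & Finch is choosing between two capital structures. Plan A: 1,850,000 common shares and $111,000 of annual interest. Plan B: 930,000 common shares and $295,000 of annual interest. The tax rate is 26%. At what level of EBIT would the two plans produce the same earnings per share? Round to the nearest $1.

Set EPS_A = EPS_B: (EBIT − $111,000)(1 − 0.26) ÷ 1,850,000 = (EBIT − $295,000)(1 − 0.26) ÷ 930,000.
The (1 − t) factor cancels: (EBIT − 111,000) × 930,000 = (EBIT − 295,000) × 1,850,000.
EBIT × (1,850,000 − 930,000) = 295,000 × 1,850,000 − 111,000 × 930,000 = 442,520,000,000, so EBIT = 442,520,000,000 ÷ 920,000 = 481,000.00.

$481,000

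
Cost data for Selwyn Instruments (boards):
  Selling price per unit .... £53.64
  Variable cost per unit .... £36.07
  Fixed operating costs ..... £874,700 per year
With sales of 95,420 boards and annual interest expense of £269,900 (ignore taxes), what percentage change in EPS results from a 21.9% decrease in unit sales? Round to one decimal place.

-69.0%

Total contribution margin = 95,420 × £17.57 = £1,676,529.40.
Operating income = contribution − fixed costs = £1,676,529.40 − £874,700 = £801,829.40.
Interest = £269,900.00, so EBIT − I = £531,929.40.
DCL = total CM / (EBIT − I) = £1,676,529.40 / £531,929.40 = 3.1518.
EPS therefore changes by 3.1518 × (-21.9%) = -69.0%.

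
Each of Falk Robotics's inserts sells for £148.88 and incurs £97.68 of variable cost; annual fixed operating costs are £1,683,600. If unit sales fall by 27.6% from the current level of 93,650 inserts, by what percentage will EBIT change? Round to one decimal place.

Total contribution margin = 93,650 × £51.20 = £4,794,880.00.
Operating income = contribution − fixed costs = £4,794,880.00 − £1,683,600 = £3,111,280.00.
So DOL = total CM / EBIT = £4,794,880.00 / £3,111,280.00 = 1.5411.
%ΔEBIT = DOL × %ΔSales = 1.5411 × -27.6% = -42.5%.

-42.5%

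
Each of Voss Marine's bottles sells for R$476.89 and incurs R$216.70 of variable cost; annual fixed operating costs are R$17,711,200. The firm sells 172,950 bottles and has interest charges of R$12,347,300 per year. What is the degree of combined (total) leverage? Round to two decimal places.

At 172,950 units, contribution = 172,950 × R$260.19 = R$44,999,860.50.
Operating income = contribution − fixed costs = R$44,999,860.50 − R$17,711,200 = R$27,288,660.50. Interest = R$12,347,300.00.
DOL = R$44,999,860.50 ÷ R$27,288,660.50 = 1.6490; DFL = R$27,288,660.50 ÷ R$14,941,360.50 = 1.8264.
Combined leverage = 1.6490 × 1.8264 = 3.0117.

3.01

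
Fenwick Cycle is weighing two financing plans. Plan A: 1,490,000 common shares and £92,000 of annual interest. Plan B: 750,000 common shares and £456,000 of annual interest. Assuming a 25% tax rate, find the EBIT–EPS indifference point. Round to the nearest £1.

£824,919

At indifference, (EBIT − 92,000)(1 − t)/1,490,000 = (EBIT − 456,000)(1 − t)/750,000.
Cancelling (1 − t) and cross-multiplying: 750,000·(EBIT − 92,000) = 1,490,000·(EBIT − 456,000).
EBIT × (1,490,000 − 750,000) = 456,000 × 1,490,000 − 92,000 × 750,000 = 610,440,000,000, so EBIT = 610,440,000,000 ÷ 740,000 = 824,918.92.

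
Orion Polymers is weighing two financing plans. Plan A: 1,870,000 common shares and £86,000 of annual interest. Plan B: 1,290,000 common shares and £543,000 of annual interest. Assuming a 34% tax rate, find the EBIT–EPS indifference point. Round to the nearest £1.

Set EPS_A = EPS_B: (EBIT − £86,000)(1 − 0.34) ÷ 1,870,000 = (EBIT − £543,000)(1 − 0.34) ÷ 1,290,000.
The (1 − t) factor cancels: (EBIT − 86,000) × 1,290,000 = (EBIT − 543,000) × 1,870,000.
Solving, EBIT = (543,000·1,870,000 − 86,000·1,290,000) / (1,870,000 − 1,290,000) = 904,470,000,000 / 580,000 = 1,559,431.03.

£1,559,431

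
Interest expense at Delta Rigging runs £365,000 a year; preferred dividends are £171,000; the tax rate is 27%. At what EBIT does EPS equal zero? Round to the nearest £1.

Preferred dividends are paid after tax, so their pre-tax equivalent is £171,000 ÷ (1 − 0.27) = £234,246.58.
Financial break-even EBIT = interest + D_p ÷ (1 − t) = £365,000 + £234,246.58 = £599,246.58.

£599,247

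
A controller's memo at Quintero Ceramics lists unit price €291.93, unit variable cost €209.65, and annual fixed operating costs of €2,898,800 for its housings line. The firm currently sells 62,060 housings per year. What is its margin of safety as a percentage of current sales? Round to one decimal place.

43.2%

Contribution margin per unit = €291.93 − €209.65 = €82.28. Break-even units = €2,898,800 ÷ €82.28 = 35,230.92; break-even revenue = 35,230.92 × €291.93 = €10,284,962.13.
Actual sales revenue = 62,060 × €291.93 = €18,117,175.80.
Margin of safety = (€18,117,175.80 − €10,284,962.13) ÷ €18,117,175.80 = 43.2%.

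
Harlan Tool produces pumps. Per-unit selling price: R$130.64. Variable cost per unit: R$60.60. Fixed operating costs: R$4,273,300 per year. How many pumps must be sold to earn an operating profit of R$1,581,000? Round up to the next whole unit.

83,586 pumps

Contribution margin per unit = R$130.64 − R$60.60 = R$70.04.
Need Q such that Q × R$70.04 − R$4,273,300 = R$1,581,000, i.e. Q = R$5,854,300 / R$70.04 = 83,585.09 → 83,586.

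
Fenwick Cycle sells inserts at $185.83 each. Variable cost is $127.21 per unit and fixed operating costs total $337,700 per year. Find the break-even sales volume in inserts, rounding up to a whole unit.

5,761 inserts

Each unit contributes $185.83 − $127.21 = $58.62.
Units to break even: $337,700 ÷ $58.62 = 5,760.83, rounded up to 5,761.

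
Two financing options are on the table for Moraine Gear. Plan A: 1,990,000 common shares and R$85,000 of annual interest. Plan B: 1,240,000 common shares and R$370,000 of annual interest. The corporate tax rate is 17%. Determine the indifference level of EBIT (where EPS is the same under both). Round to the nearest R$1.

At indifference, (EBIT − 85,000)(1 − t)/1,990,000 = (EBIT − 370,000)(1 − t)/1,240,000.
Cancelling (1 − t) and cross-multiplying: 1,240,000·(EBIT − 85,000) = 1,990,000·(EBIT − 370,000).
Solving, EBIT = (370,000·1,990,000 − 85,000·1,240,000) / (1,990,000 − 1,240,000) = 630,900,000,000 / 750,000 = 841,200.00.

R$841,200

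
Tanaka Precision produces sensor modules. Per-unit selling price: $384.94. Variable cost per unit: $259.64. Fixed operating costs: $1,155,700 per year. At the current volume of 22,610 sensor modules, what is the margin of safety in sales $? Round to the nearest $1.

$5,153,013

Each unit contributes $384.94 − $259.64 = $125.30. Break-even units = $1,155,700 ÷ $125.30 = 9,223.46; break-even revenue = 9,223.46 × $384.94 = $3,550,480.11.
Current sales = 22,610 × $384.94 = $8,703,493.40.
Margin of safety = $8,703,493.40 − $3,550,480.11 = $5,153,013.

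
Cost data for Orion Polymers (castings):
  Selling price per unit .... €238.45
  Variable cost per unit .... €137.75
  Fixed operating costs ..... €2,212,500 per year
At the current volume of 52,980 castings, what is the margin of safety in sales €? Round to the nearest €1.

€7,394,048

Contribution margin per unit = €238.45 − €137.75 = €100.70. Break-even units = €2,212,500 ÷ €100.70 = 21,971.20; break-even revenue = 21,971.20 × €238.45 = €5,239,033.02.
Actual sales revenue = 52,980 × €238.45 = €12,633,081.00.
Margin of safety = €12,633,081.00 − €5,239,033.02 = €7,394,048.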